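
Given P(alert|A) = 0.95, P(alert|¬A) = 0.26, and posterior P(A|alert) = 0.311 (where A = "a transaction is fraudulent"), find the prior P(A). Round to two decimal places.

Bayes' rule in odds form gives O(A|E) = O(A)·[P(E|A)/P(E|¬A)], hence O(A) = O(A|E)/LR.
Posterior odds = 0.311/(1−0.311) = 0.4514. LR = 0.95/0.26 = 3.6538.
Prior odds = 0.4514/3.6538 = 0.1235, so P(A) = 0.1235/(1+0.1235) ≈ 0.11.

P(A) = 0.11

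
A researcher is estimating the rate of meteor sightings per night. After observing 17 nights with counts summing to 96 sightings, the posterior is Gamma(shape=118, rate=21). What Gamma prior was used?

Gamma–Poisson conjugacy: posterior shape = α + Σxᵢ, posterior rate = β + n.
So α = 118 − 96 = 22 and β = 21 − 17 = 4.

Gamma(shape=22, rate=4)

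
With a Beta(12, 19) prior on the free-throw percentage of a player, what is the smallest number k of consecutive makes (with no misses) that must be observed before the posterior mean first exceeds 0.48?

k = 6

After k makes and 0 misses the posterior is Beta(12+k, 19), with mean (12+k)/(12+19+k).
Set (12+k)/(31+k) > 0.48 and solve: k > (0.48·31 − 12)/(1 − 0.48) = 5.538.
The smallest integer exceeding 5.538 is 6, and checking k=6: (18)/(37) = 0.4865 > 0.48.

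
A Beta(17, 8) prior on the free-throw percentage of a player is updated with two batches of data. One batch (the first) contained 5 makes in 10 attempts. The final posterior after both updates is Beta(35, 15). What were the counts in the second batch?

Sequential conjugate updates are equivalent to a single update on the pooled data, so total successes = posterior α − prior α and total failures = posterior β − prior β.
Total across both batches: 35−17=18 makes, 15−8=7 misses.
Subtract the first batch: 18−5=13 makes and 7−5=2 misses.

13 makes and 2 misses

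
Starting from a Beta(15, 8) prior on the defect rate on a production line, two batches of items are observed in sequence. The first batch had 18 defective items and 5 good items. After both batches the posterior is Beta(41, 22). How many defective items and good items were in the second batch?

Because Beta–binomial updating is additive in the counts, the combined data contributed (α_post−α_prior, β_post−β_prior) successes and failures.
Total across both batches: 41−15=26 defective items, 22−8=14 good items.
Subtract the first batch: 26−18=8 defective items and 14−5=9 good items.

8 defective items and 9 good items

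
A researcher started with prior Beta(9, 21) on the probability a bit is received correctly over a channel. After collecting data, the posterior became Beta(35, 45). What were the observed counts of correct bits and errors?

Beta is conjugate to the binomial likelihood: posterior = Beta(a+s, b+f).
Match parameters: s=35−9=26, f=45−21=24.

26 correct bits and 24 errors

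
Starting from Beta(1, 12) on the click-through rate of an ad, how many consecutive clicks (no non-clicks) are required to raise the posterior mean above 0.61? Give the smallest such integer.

After k clicks and 0 non-clicks the posterior is Beta(1+k, 12), with mean (1+k)/(1+12+k).
Set (1+k)/(13+k) > 0.61 and solve: k > (0.61·13 − 1)/(1 − 0.61) = 17.769.
The smallest integer exceeding 17.769 is 18, and checking k=18: (19)/(31) = 0.6129 > 0.61.

k = 18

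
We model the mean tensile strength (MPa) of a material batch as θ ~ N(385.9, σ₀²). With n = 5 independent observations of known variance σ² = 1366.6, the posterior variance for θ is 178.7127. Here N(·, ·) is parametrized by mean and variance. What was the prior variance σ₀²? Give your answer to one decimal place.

σ₀² = 516.3

For the Normal–Normal model with known σ², precisions add: τ_n = τ₀ + n/σ².
So 1/σ₀² = 1/178.7127 − 5/1366.6 = 0.005596 − 0.003659 = 0.001937.
Hence σ₀² = 1/0.001937 ≈ 516.3.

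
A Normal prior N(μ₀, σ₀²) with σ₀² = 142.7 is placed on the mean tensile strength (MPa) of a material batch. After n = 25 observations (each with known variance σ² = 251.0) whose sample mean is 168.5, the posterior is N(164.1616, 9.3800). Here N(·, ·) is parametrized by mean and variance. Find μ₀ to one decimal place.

μ₀ = 102.5

The posterior mean is a precision-weighted average: μ_n = (τ₀μ₀ + τ_data·x̄)/(τ₀+τ_data), with τ₀=1/σ₀² and τ_data=n/σ².
Here τ₀ = 1/142.7 = 0.007008 and τ_data = 25/251.0 = 0.099602, so τ_n = 0.106610.
Rearranging for μ₀: μ₀ = (μ_n·τ_n − τ_data·x̄)/τ₀ = (164.1616·0.106610 − 0.099602·168.5) / 0.007008 = 0.718331/0.007008 ≈ 102.5.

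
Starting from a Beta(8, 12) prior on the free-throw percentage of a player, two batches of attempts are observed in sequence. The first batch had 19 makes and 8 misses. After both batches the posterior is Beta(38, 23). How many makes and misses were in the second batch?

Because Beta–binomial updating is additive in the counts, the combined data contributed (α_post−α_prior, β_post−β_prior) successes and failures.
Total across both batches: 38−8=30 makes, 23−12=11 misses.
Subtract the first batch: 30−19=11 makes and 11−8=3 misses.

11 makes and 3 misses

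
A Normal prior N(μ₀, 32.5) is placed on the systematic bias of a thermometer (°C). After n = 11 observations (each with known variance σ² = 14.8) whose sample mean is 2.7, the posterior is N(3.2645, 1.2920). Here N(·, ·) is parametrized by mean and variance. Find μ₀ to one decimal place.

The posterior mean is a precision-weighted average: μ_n = (τ₀μ₀ + τ_data·x̄)/(τ₀+τ_data), with τ₀=1/σ₀² and τ_data=n/σ².
Here τ₀ = 1/32.5 = 0.030769 and τ_data = 11/14.8 = 0.743243, so τ_n = 0.774012.
Rearranging for μ₀: μ₀ = (μ_n·τ_n − τ_data·x̄)/τ₀ = (3.2645·0.774012 − 0.743243·2.7) / 0.030769 = 0.520006/0.030769 ≈ 16.9.

μ₀ = 16.9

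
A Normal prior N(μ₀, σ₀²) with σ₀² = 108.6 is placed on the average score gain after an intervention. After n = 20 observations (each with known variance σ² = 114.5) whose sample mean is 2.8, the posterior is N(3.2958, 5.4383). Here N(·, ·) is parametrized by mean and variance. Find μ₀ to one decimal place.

μ₀ = 12.7

The posterior mean is a precision-weighted average: μ_n = (τ₀μ₀ + τ_data·x̄)/(τ₀+τ_data), with τ₀=1/σ₀² and τ_data=n/σ².
Here τ₀ = 1/108.6 = 0.009208 and τ_data = 20/114.5 = 0.174672, so τ_n = 0.183880.
Rearranging for μ₀: μ₀ = (μ_n·τ_n − τ_data·x̄)/τ₀ = (3.2958·0.183880 − 0.174672·2.8) / 0.009208 = 0.116950/0.009208 ≈ 12.7.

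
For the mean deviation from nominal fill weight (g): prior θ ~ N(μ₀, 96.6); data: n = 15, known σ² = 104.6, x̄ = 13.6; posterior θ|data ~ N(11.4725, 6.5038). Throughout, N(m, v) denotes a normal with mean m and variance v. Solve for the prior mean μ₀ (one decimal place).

With known observation variance, the Normal–Normal posterior has precision τ_n = τ₀ + n/σ² and mean μ_n = (τ₀μ₀ + (n/σ²)x̄)/τ_n.
Here τ₀ = 1/96.6 = 0.010352 and τ_data = 15/104.6 = 0.143403, so τ_n = 0.153755.
Rearranging for μ₀: μ₀ = (μ_n·τ_n − τ_data·x̄)/τ₀ = (11.4725·0.153755 − 0.143403·13.6) / 0.010352 = -0.186327/0.010352 ≈ -18.0.

μ₀ = -18.0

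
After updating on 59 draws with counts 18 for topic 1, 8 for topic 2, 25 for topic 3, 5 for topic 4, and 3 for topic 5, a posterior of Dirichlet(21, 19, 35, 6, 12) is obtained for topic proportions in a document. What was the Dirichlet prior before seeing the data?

For a Dirichlet(α) prior with multinomial counts c, the posterior is Dirichlet(α + c) componentwise.
Subtract each count from the matching posterior parameter: 21−18=3, 19−8=11, 35−25=10, 6−5=1, 12−3=9.

Dirichlet(3, 11, 10, 1, 9)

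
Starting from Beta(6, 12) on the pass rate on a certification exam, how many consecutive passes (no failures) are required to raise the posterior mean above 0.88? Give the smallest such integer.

k = 83

After k passes and 0 failures the posterior is Beta(6+k, 12), with mean (6+k)/(6+12+k).
Set (6+k)/(18+k) > 0.88 and solve: k > (0.88·18 − 6)/(1 − 0.88) = 82.000.
The smallest integer exceeding 82.000 is 83.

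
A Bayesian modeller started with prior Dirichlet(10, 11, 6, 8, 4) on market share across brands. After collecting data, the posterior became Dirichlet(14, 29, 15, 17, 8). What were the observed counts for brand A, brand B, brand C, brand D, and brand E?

counts (4, 18, 9, 9, 4)

For a Dirichlet(α) prior with multinomial counts c, the posterior is Dirichlet(α + c) componentwise.
Counts are posterior − prior componentwise: 14−10=4, 29−11=18, 15−6=9, 17−8=9, 8−4=4.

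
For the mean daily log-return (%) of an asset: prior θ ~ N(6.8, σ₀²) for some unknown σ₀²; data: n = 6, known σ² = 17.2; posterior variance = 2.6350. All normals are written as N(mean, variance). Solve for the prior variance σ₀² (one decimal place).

σ₀² = 32.6

For the Normal–Normal model with known σ², precisions add: τ_n = τ₀ + n/σ².
So 1/σ₀² = 1/2.6350 − 6/17.2 = 0.379507 − 0.348837 = 0.030670.
Hence σ₀² = 1/0.030670 ≈ 32.6.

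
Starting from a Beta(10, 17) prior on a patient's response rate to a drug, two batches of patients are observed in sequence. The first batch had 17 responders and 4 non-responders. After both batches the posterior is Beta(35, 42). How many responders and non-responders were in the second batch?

Because Beta–binomial updating is additive in the counts, the combined data contributed (α_post−α_prior, β_post−β_prior) successes and failures.
Total across both batches: 35−10=25 responders, 42−17=25 non-responders.
Subtract the first batch: 25−17=8 responders and 25−4=21 non-responders.

8 responders and 21 non-responders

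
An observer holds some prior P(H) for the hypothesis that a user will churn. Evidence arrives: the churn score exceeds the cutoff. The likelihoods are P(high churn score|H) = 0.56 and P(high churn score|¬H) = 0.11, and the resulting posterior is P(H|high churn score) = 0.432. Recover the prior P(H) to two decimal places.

P(H) = 0.13

Bayes' rule in odds form gives O(H|E) = O(H)·[P(E|H)/P(E|¬H)], hence O(H) = O(H|E)/LR.
Posterior odds = 0.432/(1−0.432) = 0.7606. LR = 0.56/0.11 = 5.0909.
Prior odds = 0.7606/5.0909 = 0.1494, so P(H) = 0.1494/(1+0.1494) ≈ 0.13.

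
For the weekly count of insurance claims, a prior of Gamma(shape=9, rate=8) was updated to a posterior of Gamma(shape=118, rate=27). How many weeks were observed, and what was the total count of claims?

n = 19 weeks with total 109 claims

A Gamma(α, β) prior (rate parametrization) on a Poisson rate with n observations summing to S gives posterior Gamma(α+S, β+n).
Matching: Σxᵢ = 118 − 9 = 109 and n = 27 − 8 = 19.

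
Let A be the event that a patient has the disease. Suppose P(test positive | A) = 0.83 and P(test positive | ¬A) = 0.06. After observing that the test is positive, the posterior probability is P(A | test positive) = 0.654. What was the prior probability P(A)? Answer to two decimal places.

In odds form, posterior odds = prior odds × likelihood ratio, so prior odds = posterior odds ÷ LR.
Posterior odds = 0.654/(1−0.654) = 1.8902. LR = 0.83/0.06 = 13.8333.
Prior odds = 1.8902/13.8333 = 0.1366, so P(A) = 0.1366/(1+0.1366) ≈ 0.12.

P(A) = 0.12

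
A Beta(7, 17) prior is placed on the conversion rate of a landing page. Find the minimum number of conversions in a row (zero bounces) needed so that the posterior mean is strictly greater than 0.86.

k = 98

After k conversions and 0 bounces the posterior is Beta(7+k, 17), with mean (7+k)/(7+17+k).
Set (7+k)/(24+k) > 0.86 and solve: k > (0.86·24 − 7)/(1 − 0.86) = 97.429.
The smallest integer exceeding 97.429 is 98.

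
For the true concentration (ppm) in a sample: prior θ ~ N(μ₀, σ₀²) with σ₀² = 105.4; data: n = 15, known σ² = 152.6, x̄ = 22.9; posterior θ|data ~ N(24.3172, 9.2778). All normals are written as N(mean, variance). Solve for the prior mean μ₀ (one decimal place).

μ₀ = 39.0

With known observation variance, the Normal–Normal posterior has precision τ_n = τ₀ + n/σ² and mean μ_n = (τ₀μ₀ + (n/σ²)x̄)/τ_n.
Here τ₀ = 1/105.4 = 0.009488 and τ_data = 15/152.6 = 0.098296, so τ_n = 0.107784.
Rearranging for μ₀: μ₀ = (μ_n·τ_n − τ_data·x̄)/τ₀ = (24.3172·0.107784 − 0.098296·22.9) / 0.009488 = 0.370027/0.009488 ≈ 39.0.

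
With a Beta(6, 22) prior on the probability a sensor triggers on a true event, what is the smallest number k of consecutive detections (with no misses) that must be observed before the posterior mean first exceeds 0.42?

k = 10

After k detections and 0 misses the posterior is Beta(6+k, 22), with mean (6+k)/(6+22+k).
Set (6+k)/(28+k) > 0.42 and solve: k > (0.42·28 − 6)/(1 − 0.42) = 9.931.
The smallest integer exceeding 9.931 is 10.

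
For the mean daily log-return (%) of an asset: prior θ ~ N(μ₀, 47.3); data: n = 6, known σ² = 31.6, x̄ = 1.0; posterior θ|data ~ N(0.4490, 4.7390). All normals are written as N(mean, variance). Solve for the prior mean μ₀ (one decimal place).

The posterior mean is a precision-weighted average: μ_n = (τ₀μ₀ + τ_data·x̄)/(τ₀+τ_data), with τ₀=1/σ₀² and τ_data=n/σ².
Here τ₀ = 1/47.3 = 0.021142 and τ_data = 6/31.6 = 0.189873, so τ_n = 0.211015.
Rearranging for μ₀: μ₀ = (μ_n·τ_n − τ_data·x̄)/τ₀ = (0.4490·0.211015 − 0.189873·1.0) / 0.021142 = -0.095127/0.021142 ≈ -4.5.

μ₀ = -4.5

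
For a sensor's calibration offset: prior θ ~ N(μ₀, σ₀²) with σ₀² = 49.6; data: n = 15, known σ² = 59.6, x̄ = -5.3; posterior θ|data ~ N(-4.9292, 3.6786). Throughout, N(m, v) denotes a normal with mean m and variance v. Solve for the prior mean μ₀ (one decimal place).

With known observation variance, the Normal–Normal posterior has precision τ_n = τ₀ + n/σ² and mean μ_n = (τ₀μ₀ + (n/σ²)x̄)/τ_n.
Here τ₀ = 1/49.6 = 0.020161 and τ_data = 15/59.6 = 0.251678, so τ_n = 0.271839.
Rearranging for μ₀: μ₀ = (μ_n·τ_n − τ_data·x̄)/τ₀ = (-4.9292·0.271839 − 0.251678·-5.3) / 0.020161 = -0.006055/0.020161 ≈ -0.3.

μ₀ = -0.3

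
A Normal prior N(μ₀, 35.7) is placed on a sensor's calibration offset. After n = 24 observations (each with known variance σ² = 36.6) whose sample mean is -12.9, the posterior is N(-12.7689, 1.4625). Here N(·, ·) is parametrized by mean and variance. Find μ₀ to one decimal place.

With known observation variance, the Normal–Normal posterior has precision τ_n = τ₀ + n/σ² and mean μ_n = (τ₀μ₀ + (n/σ²)x̄)/τ_n.
Here τ₀ = 1/35.7 = 0.028011 and τ_data = 24/36.6 = 0.655738, so τ_n = 0.683749.
Rearranging for μ₀: μ₀ = (μ_n·τ_n − τ_data·x̄)/τ₀ = (-12.7689·0.683749 − 0.655738·-12.9) / 0.028011 = -0.271702/0.028011 ≈ -9.7.

μ₀ = -9.7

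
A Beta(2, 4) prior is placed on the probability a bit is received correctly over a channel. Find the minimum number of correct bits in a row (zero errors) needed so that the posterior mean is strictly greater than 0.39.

After k correct bits and 0 errors the posterior is Beta(2+k, 4), with mean (2+k)/(2+4+k).
Set (2+k)/(6+k) > 0.39 and solve: k > (0.39·6 − 2)/(1 − 0.39) = 0.557.
The smallest integer exceeding 0.557 is 1.

k = 1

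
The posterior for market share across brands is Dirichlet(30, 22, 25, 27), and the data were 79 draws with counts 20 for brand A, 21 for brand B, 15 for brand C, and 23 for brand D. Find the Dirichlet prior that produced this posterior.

Dirichlet(10, 1, 10, 4)

For a Dirichlet(α) prior with multinomial counts c, the posterior is Dirichlet(α + c) componentwise.
Subtract each count from the matching posterior parameter: 30−20=10, 22−21=1, 25−15=10, 27−23=4.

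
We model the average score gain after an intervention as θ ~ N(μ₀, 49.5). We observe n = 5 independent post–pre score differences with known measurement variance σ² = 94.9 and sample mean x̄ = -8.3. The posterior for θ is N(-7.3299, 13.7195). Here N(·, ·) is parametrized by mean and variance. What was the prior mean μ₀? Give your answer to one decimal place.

μ₀ = -4.8

With known observation variance, the Normal–Normal posterior has precision τ_n = τ₀ + n/σ² and mean μ_n = (τ₀μ₀ + (n/σ²)x̄)/τ_n.
Here τ₀ = 1/49.5 = 0.020202 and τ_data = 5/94.9 = 0.052687, so τ_n = 0.072889.
Rearranging for μ₀: μ₀ = (μ_n·τ_n − τ_data·x̄)/τ₀ = (-7.3299·0.072889 − 0.052687·-8.3) / 0.020202 = -0.096967/0.020202 ≈ -4.8.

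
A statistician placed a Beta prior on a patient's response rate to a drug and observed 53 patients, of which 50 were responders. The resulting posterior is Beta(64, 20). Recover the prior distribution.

Beta(14, 17)

A Beta(a, b) prior with s successes and f failures in binomial data gives a Beta(a+s, b+f) posterior.
So a = 64 − 50 = 14 and b = 20 − 3 = 17.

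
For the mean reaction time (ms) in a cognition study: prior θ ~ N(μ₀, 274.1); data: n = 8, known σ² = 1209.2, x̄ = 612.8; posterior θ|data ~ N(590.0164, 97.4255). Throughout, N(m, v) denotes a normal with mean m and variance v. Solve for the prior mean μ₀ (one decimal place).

The posterior mean is a precision-weighted average: μ_n = (τ₀μ₀ + τ_data·x̄)/(τ₀+τ_data), with τ₀=1/σ₀² and τ_data=n/σ².
Here τ₀ = 1/274.1 = 0.003648 and τ_data = 8/1209.2 = 0.006616, so τ_n = 0.010264.
Rearranging for μ₀: μ₀ = (μ_n·τ_n − τ_data·x̄)/τ₀ = (590.0164·0.010264 − 0.006616·612.8) / 0.003648 = 2.001644/0.003648 ≈ 548.7.

μ₀ = 548.7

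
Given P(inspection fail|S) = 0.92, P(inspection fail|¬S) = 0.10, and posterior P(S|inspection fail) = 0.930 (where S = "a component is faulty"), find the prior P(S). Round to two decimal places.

In odds form, posterior odds = prior odds × likelihood ratio, so prior odds = posterior odds ÷ LR.
Posterior odds = 0.930/(1−0.930) = 13.2857. LR = 0.92/0.10 = 9.2000.
Prior odds = 13.2857/9.2000 = 1.4441, so P(S) = 1.4441/(1+1.4441) ≈ 0.59.

P(S) = 0.59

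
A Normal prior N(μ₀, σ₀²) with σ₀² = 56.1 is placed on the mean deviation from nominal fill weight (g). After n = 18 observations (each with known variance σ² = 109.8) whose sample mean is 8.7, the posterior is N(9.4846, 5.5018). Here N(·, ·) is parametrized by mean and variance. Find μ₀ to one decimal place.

μ₀ = 16.7

With known observation variance, the Normal–Normal posterior has precision τ_n = τ₀ + n/σ² and mean μ_n = (τ₀μ₀ + (n/σ²)x̄)/τ_n.
Here τ₀ = 1/56.1 = 0.017825 and τ_data = 18/109.8 = 0.163934, so τ_n = 0.181759.
Rearranging for μ₀: μ₀ = (μ_n·τ_n − τ_data·x̄)/τ₀ = (9.4846·0.181759 − 0.163934·8.7) / 0.017825 = 0.297686/0.017825 ≈ 16.7.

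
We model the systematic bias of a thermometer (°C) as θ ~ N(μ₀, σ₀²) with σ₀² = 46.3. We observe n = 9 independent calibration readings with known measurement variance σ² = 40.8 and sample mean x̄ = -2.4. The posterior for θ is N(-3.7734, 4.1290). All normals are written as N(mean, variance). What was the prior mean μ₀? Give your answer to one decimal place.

The posterior mean is a precision-weighted average: μ_n = (τ₀μ₀ + τ_data·x̄)/(τ₀+τ_data), with τ₀=1/σ₀² and τ_data=n/σ².
Here τ₀ = 1/46.3 = 0.021598 and τ_data = 9/40.8 = 0.220588, so τ_n = 0.242186.
Rearranging for μ₀: μ₀ = (μ_n·τ_n − τ_data·x̄)/τ₀ = (-3.7734·0.242186 − 0.220588·-2.4) / 0.021598 = -0.384453/0.021598 ≈ -17.8.

μ₀ = -17.8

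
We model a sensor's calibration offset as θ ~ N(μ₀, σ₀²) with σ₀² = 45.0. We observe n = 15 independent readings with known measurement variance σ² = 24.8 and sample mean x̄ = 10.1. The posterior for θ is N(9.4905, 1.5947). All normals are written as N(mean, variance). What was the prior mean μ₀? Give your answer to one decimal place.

With known observation variance, the Normal–Normal posterior has precision τ_n = τ₀ + n/σ² and mean μ_n = (τ₀μ₀ + (n/σ²)x̄)/τ_n.
Here τ₀ = 1/45.0 = 0.022222 and τ_data = 15/24.8 = 0.604839, so τ_n = 0.627061.
Rearranging for μ₀: μ₀ = (μ_n·τ_n − τ_data·x̄)/τ₀ = (9.4905·0.627061 − 0.604839·10.1) / 0.022222 = -0.157751/0.022222 ≈ -7.1.

μ₀ = -7.1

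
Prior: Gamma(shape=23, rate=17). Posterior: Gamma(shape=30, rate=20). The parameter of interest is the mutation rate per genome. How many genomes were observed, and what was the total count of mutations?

n = 3 genomes with total 7 mutations

Gamma–Poisson conjugacy: posterior shape = α + Σxᵢ, posterior rate = β + n.
Matching: Σxᵢ = 30 − 23 = 7 and n = 20 − 17 = 3.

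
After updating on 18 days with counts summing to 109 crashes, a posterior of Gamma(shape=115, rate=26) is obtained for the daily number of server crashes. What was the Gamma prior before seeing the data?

Gamma(shape=6, rate=8)

A Gamma(α, β) prior (rate parametrization) on a Poisson rate with n observations summing to S gives posterior Gamma(α+S, β+n).
So α = 115 − 109 = 6 and β = 26 − 18 = 8.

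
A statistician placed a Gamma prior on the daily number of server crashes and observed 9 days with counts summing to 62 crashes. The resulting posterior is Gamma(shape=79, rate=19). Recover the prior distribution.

A Gamma(α, β) prior (rate parametrization) on a Poisson rate with n observations summing to S gives posterior Gamma(α+S, β+n).
So α = 79 − 62 = 17 and β = 19 − 9 = 10.

Gamma(shape=17, rate=10)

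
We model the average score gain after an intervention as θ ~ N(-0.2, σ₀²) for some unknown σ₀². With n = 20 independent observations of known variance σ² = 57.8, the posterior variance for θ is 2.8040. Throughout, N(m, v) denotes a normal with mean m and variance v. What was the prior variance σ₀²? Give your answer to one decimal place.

σ₀² = 94.2

For the Normal–Normal model with known σ², precisions add: τ_n = τ₀ + n/σ².
So 1/σ₀² = 1/2.8040 − 20/57.8 = 0.356633 − 0.346021 = 0.010612.
Hence σ₀² = 1/0.010612 ≈ 94.2.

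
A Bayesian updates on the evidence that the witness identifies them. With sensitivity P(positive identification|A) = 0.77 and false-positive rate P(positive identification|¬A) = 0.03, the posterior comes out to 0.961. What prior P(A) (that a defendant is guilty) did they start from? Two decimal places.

P(A) = 0.49

In odds form, posterior odds = prior odds × likelihood ratio, so prior odds = posterior odds ÷ LR.
Posterior odds = 0.961/(1−0.961) = 24.6410. LR = 0.77/0.03 = 25.6667.
Prior odds = 24.6410/25.6667 = 0.9600, so P(A) = 0.9600/(1+0.9600) ≈ 0.49.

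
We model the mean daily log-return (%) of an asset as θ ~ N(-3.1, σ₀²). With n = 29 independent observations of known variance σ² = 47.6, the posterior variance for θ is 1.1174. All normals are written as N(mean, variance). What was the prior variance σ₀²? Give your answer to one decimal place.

Posterior precision equals prior precision plus data precision: 1/σ_n² = 1/σ₀² + n/σ².
So 1/σ₀² = 1/1.1174 − 29/47.6 = 0.894935 − 0.609244 = 0.285691.
Hence σ₀² = 1/0.285691 ≈ 3.5.

σ₀² = 3.5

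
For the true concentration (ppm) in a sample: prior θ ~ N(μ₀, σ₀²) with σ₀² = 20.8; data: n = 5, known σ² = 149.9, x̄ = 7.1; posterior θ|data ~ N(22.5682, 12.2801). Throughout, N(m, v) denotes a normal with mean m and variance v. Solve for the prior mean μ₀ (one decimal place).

μ₀ = 33.3

The posterior mean is a precision-weighted average: μ_n = (τ₀μ₀ + τ_data·x̄)/(τ₀+τ_data), with τ₀=1/σ₀² and τ_data=n/σ².
Here τ₀ = 1/20.8 = 0.048077 and τ_data = 5/149.9 = 0.033356, so τ_n = 0.081433.
Rearranging for μ₀: μ₀ = (μ_n·τ_n − τ_data·x̄)/τ₀ = (22.5682·0.081433 − 0.033356·7.1) / 0.048077 = 1.600969/0.048077 ≈ 33.3.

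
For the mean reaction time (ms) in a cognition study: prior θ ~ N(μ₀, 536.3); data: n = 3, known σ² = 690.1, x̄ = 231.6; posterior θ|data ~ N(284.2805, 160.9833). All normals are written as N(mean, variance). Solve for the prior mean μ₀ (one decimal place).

The posterior mean is a precision-weighted average: μ_n = (τ₀μ₀ + τ_data·x̄)/(τ₀+τ_data), with τ₀=1/σ₀² and τ_data=n/σ².
Here τ₀ = 1/536.3 = 0.001865 and τ_data = 3/690.1 = 0.004347, so τ_n = 0.006212.
Rearranging for μ₀: μ₀ = (μ_n·τ_n − τ_data·x̄)/τ₀ = (284.2805·0.006212 − 0.004347·231.6) / 0.001865 = 0.759185/0.001865 ≈ 407.1.

μ₀ = 407.1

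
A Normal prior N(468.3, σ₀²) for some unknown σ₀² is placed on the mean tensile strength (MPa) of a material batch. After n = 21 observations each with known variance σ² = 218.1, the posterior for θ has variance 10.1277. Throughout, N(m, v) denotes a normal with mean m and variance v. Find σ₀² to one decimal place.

Posterior precision equals prior precision plus data precision: 1/σ_n² = 1/σ₀² + n/σ².
So 1/σ₀² = 1/10.1277 − 21/218.1 = 0.098739 − 0.096286 = 0.002453.
Hence σ₀² = 1/0.002453 ≈ 407.7.

σ₀² = 407.7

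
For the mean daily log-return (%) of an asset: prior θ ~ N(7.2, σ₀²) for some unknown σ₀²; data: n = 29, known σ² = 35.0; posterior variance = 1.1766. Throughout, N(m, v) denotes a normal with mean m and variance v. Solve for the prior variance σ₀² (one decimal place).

For the Normal–Normal model with known σ², precisions add: τ_n = τ₀ + n/σ².
So 1/σ₀² = 1/1.1766 − 29/35.0 = 0.849907 − 0.828571 = 0.021336.
Hence σ₀² = 1/0.021336 ≈ 46.9.

σ₀² = 46.9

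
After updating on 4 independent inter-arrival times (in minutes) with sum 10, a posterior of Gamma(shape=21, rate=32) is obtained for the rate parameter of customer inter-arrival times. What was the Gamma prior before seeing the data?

Gamma(shape=17, rate=22)

For an exponential likelihood with a Gamma(α, β) prior on the rate, n observations with total T give posterior Gamma(α+n, β+T).
So α = 21 − 4 = 17 and β = 32 − 10 = 22.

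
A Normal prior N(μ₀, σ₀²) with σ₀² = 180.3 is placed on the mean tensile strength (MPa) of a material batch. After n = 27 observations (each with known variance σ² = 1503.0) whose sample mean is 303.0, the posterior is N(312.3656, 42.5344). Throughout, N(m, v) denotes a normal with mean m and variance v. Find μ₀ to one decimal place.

The posterior mean is a precision-weighted average: μ_n = (τ₀μ₀ + τ_data·x̄)/(τ₀+τ_data), with τ₀=1/σ₀² and τ_data=n/σ².
Here τ₀ = 1/180.3 = 0.005546 and τ_data = 27/1503.0 = 0.017964, so τ_n = 0.023510.
Rearranging for μ₀: μ₀ = (μ_n·τ_n − τ_data·x̄)/τ₀ = (312.3656·0.023510 − 0.017964·303.0) / 0.005546 = 1.900623/0.005546 ≈ 342.7.

μ₀ = 342.7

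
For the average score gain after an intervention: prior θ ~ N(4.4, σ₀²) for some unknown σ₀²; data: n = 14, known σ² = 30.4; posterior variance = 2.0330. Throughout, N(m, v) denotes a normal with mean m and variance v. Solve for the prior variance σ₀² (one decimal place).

For the Normal–Normal model with known σ², precisions add: τ_n = τ₀ + n/σ².
So 1/σ₀² = 1/2.0330 − 14/30.4 = 0.491884 − 0.460526 = 0.031358.
Hence σ₀² = 1/0.031358 ≈ 31.9.

σ₀² = 31.9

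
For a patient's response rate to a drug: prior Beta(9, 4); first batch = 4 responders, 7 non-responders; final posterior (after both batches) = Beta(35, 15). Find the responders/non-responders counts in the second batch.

22 responders and 4 non-responders

Because Beta–binomial updating is additive in the counts, the combined data contributed (α_post−α_prior, β_post−β_prior) successes and failures.
Total across both batches: 35−9=26 responders, 15−4=11 non-responders.
Subtract the first batch: 26−4=22 responders and 11−7=4 non-responders.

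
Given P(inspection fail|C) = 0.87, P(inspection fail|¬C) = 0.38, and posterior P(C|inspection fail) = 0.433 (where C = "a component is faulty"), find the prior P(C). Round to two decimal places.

Bayes' rule in odds form gives O(C|E) = O(C)·[P(E|C)/P(E|¬C)], hence O(C) = O(C|E)/LR.
Posterior odds = 0.433/(1−0.433) = 0.7637. LR = 0.87/0.38 = 2.2895.
Prior odds = 0.7637/2.2895 = 0.3336, so P(C) = 0.3336/(1+0.3336) ≈ 0.25.

P(C) = 0.25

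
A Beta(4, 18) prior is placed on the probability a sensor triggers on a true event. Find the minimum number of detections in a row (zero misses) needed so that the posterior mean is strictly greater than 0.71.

k = 41

After k detections and 0 misses the posterior is Beta(4+k, 18), with mean (4+k)/(4+18+k).
Set (4+k)/(22+k) > 0.71 and solve: k > (0.71·22 − 4)/(1 − 0.71) = 40.069.
The smallest integer exceeding 40.069 is 41, and checking k=41: (45)/(63) = 0.7143 > 0.71.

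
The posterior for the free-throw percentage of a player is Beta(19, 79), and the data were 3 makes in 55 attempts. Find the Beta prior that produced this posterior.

Beta(16, 27)

Under Beta–binomial conjugacy the posterior parameters are (α+s, β+f).
So α = 19 − 3 = 16 and β = 79 − 52 = 27.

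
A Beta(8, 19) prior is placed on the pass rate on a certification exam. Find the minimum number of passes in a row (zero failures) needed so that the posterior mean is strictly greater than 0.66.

k = 29

After k passes and 0 failures the posterior is Beta(8+k, 19), with mean (8+k)/(8+19+k).
Set (8+k)/(27+k) > 0.66 and solve: k > (0.66·27 − 8)/(1 − 0.66) = 28.882.
The smallest integer exceeding 28.882 is 29.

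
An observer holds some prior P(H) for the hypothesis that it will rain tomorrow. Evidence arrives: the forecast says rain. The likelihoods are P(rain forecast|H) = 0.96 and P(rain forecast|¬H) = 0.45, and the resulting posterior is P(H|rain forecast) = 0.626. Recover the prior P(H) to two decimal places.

In odds form, posterior odds = prior odds × likelihood ratio, so prior odds = posterior odds ÷ LR.
Posterior odds = 0.626/(1−0.626) = 1.6738. LR = 0.96/0.45 = 2.1333.
Prior odds = 1.6738/2.1333 = 0.7846, so P(H) = 0.7846/(1+0.7846) ≈ 0.44.

P(H) = 0.44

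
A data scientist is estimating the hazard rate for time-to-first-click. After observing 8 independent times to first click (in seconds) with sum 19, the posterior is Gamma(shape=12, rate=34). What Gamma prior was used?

Gamma(shape=4, rate=15)

Gamma–exponential conjugacy: posterior shape = α + n, posterior rate = β + Σtᵢ.
So α = 12 − 8 = 4 and β = 34 − 19 = 15.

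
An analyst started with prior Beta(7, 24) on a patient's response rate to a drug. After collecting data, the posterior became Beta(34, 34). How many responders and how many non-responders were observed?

27 responders and 10 non-responders

Under Beta–binomial conjugacy the posterior parameters are (α+s, β+f).
Match parameters: s=34−7=27, f=34−24=10.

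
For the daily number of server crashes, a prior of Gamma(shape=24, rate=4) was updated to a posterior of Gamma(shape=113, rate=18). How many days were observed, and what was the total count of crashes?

n = 14 days with total 89 crashes

A Gamma(α, β) prior (rate parametrization) on a Poisson rate with n observations summing to S gives posterior Gamma(α+S, β+n).
Matching: Σxᵢ = 113 − 24 = 89 and n = 18 − 4 = 14.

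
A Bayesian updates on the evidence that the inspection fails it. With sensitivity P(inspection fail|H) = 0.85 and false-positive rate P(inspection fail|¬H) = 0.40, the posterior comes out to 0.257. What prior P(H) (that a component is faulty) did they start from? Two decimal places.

P(H) = 0.14

Bayes' rule in odds form gives O(H|E) = O(H)·[P(E|H)/P(E|¬H)], hence O(H) = O(H|E)/LR.
Posterior odds = 0.257/(1−0.257) = 0.3459. LR = 0.85/0.40 = 2.1250.
Prior odds = 0.3459/2.1250 = 0.1628, so P(H) = 0.1628/(1+0.1628) ≈ 0.14.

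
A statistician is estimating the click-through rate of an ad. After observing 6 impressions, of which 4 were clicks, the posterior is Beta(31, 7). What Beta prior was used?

Under Beta–binomial conjugacy the posterior parameters are (α+s, β+f).
Subtract the data counts: 31−4=27, 7−2=5.

Beta(27, 5)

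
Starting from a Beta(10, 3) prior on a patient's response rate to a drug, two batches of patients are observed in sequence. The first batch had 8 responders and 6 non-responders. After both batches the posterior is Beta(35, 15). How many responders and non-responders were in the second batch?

17 responders and 6 non-responders

Because Beta–binomial updating is additive in the counts, the combined data contributed (α_post−α_prior, β_post−β_prior) successes and failures.
Total across both batches: 35−10=25 responders, 15−3=12 non-responders.
Subtract the first batch: 25−8=17 responders and 12−6=6 non-responders.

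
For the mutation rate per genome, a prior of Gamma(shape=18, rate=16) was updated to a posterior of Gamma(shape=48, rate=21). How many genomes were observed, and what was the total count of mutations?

A Gamma(α, β) prior (rate parametrization) on a Poisson rate with n observations summing to S gives posterior Gamma(α+S, β+n).
Matching: Σxᵢ = 48 − 18 = 30 and n = 21 − 16 = 5.

n = 5 genomes with total 30 mutations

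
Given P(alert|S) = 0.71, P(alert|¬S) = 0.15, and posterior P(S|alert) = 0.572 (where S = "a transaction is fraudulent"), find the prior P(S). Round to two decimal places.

Bayes' rule in odds form gives O(S|E) = O(S)·[P(E|S)/P(E|¬S)], hence O(S) = O(S|E)/LR.
Posterior odds = 0.572/(1−0.572) = 1.3364. LR = 0.71/0.15 = 4.7333.
Prior odds = 1.3364/4.7333 = 0.2823, so P(S) = 0.2823/(1+0.2823) ≈ 0.22.

P(S) = 0.22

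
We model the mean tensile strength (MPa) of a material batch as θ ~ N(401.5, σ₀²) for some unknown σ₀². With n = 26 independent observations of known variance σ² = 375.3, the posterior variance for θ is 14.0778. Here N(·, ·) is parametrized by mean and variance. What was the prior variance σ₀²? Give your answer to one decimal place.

For the Normal–Normal model with known σ², precisions add: τ_n = τ₀ + n/σ².
So 1/σ₀² = 1/14.0778 − 26/375.3 = 0.071034 − 0.069278 = 0.001756.
Hence σ₀² = 1/0.001756 ≈ 569.5.

σ₀² = 569.5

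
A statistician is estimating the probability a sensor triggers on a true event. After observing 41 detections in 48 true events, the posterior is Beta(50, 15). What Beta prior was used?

Beta is conjugate to the binomial likelihood: posterior = Beta(α+s, β+f).
So α = 50 − 41 = 9 and β = 15 − 7 = 8.

Beta(9, 8)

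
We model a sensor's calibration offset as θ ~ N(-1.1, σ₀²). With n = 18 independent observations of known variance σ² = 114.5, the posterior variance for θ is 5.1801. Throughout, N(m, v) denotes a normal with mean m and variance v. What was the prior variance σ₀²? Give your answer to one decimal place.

σ₀² = 27.9

For the Normal–Normal model with known σ², precisions add: τ_n = τ₀ + n/σ².
So 1/σ₀² = 1/5.1801 − 18/114.5 = 0.193046 − 0.157205 = 0.035841.
Hence σ₀² = 1/0.035841 ≈ 27.9.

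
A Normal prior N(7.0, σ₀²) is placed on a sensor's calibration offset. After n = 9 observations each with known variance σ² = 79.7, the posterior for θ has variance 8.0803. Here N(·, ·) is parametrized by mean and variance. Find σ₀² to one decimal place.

Posterior precision equals prior precision plus data precision: 1/σ_n² = 1/σ₀² + n/σ².
So 1/σ₀² = 1/8.0803 − 9/79.7 = 0.123758 − 0.112923 = 0.010835.
Hence σ₀² = 1/0.010835 ≈ 92.3.

σ₀² = 92.3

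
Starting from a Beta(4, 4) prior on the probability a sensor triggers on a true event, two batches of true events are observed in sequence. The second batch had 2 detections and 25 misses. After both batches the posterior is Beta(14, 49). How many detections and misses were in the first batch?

Sequential conjugate updates are equivalent to a single update on the pooled data, so total successes = posterior α − prior α and total failures = posterior β − prior β.
Total across both batches: 14−4=10 detections, 49−4=45 misses.
Subtract the second batch: 10−2=8 detections and 45−25=20 misses.

8 detections and 20 misses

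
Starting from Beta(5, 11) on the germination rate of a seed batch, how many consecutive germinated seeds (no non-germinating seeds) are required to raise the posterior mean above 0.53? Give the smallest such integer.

k = 8

After k germinated seeds and 0 non-germinating seeds the posterior is Beta(5+k, 11), with mean (5+k)/(5+11+k).
Set (5+k)/(16+k) > 0.53 and solve: k > (0.53·16 − 5)/(1 − 0.53) = 7.404.
The smallest integer exceeding 7.404 is 8.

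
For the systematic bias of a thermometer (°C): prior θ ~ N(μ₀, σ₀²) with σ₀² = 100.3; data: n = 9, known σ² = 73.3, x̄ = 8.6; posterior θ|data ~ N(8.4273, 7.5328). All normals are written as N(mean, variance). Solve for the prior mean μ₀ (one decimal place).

μ₀ = 6.3

With known observation variance, the Normal–Normal posterior has precision τ_n = τ₀ + n/σ² and mean μ_n = (τ₀μ₀ + (n/σ²)x̄)/τ_n.
Here τ₀ = 1/100.3 = 0.009970 and τ_data = 9/73.3 = 0.122783, so τ_n = 0.132753.
Rearranging for μ₀: μ₀ = (μ_n·τ_n − τ_data·x̄)/τ₀ = (8.4273·0.132753 − 0.122783·8.6) / 0.009970 = 0.062816/0.009970 ≈ 6.3.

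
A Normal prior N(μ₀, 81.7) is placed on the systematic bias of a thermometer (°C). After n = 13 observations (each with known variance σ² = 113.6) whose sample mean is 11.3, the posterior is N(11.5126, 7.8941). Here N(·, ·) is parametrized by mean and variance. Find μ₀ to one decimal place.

The posterior mean is a precision-weighted average: μ_n = (τ₀μ₀ + τ_data·x̄)/(τ₀+τ_data), with τ₀=1/σ₀² and τ_data=n/σ².
Here τ₀ = 1/81.7 = 0.012240 and τ_data = 13/113.6 = 0.114437, so τ_n = 0.126677.
Rearranging for μ₀: μ₀ = (μ_n·τ_n − τ_data·x̄)/τ₀ = (11.5126·0.126677 − 0.114437·11.3) / 0.012240 = 0.165244/0.012240 ≈ 13.5.

μ₀ = 13.5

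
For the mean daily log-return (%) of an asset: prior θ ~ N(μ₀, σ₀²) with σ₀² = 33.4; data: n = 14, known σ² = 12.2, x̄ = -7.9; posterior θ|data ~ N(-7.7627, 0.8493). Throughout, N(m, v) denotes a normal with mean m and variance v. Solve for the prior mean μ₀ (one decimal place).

The posterior mean is a precision-weighted average: μ_n = (τ₀μ₀ + τ_data·x̄)/(τ₀+τ_data), with τ₀=1/σ₀² and τ_data=n/σ².
Here τ₀ = 1/33.4 = 0.029940 and τ_data = 14/12.2 = 1.147541, so τ_n = 1.177481.
Rearranging for μ₀: μ₀ = (μ_n·τ_n − τ_data·x̄)/τ₀ = (-7.7627·1.177481 − 1.147541·-7.9) / 0.029940 = -0.074858/0.029940 ≈ -2.5.

μ₀ = -2.5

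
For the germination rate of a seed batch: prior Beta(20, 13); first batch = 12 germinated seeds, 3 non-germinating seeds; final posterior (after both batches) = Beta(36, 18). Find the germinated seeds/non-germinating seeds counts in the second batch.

4 germinated seeds and 2 non-germinating seeds

Sequential conjugate updates are equivalent to a single update on the pooled data, so total successes = posterior α − prior α and total failures = posterior β − prior β.
Total across both batches: 36−20=16 germinated seeds, 18−13=5 non-germinating seeds.
Subtract the first batch: 16−12=4 germinated seeds and 5−3=2 non-germinating seeds.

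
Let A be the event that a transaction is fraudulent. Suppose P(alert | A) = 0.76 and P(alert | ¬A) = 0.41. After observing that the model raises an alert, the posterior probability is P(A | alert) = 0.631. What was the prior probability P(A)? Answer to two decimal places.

Bayes' rule in odds form gives O(A|E) = O(A)·[P(E|A)/P(E|¬A)], hence O(A) = O(A|E)/LR.
Posterior odds = 0.631/(1−0.631) = 1.7100. LR = 0.76/0.41 = 1.8537.
Prior odds = 1.7100/1.8537 = 0.9225, so P(A) = 0.9225/(1+0.9225) ≈ 0.48.

P(A) = 0.48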